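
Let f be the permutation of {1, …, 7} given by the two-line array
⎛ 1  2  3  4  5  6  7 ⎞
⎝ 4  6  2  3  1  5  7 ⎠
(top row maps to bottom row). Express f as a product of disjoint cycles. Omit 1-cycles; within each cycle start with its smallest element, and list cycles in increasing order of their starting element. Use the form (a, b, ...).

(1, 4, 3, 2, 6, 5)

From 1: 1 → 4 → 3 → 2 → 6 → 5 → 1, closing the cycle (1, 4, 3, 2, 6, 5).
Continuing from each remaining unvisited element yields (1, 4, 3, 2, 6, 5).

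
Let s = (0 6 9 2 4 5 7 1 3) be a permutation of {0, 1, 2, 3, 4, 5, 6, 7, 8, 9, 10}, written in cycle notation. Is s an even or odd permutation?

The cycle lengths are 9, 1, 1.
A cycle is odd iff its length is even; s has 0 even-length cycles, so sgn(s) = (−1)^0 and s is even.

even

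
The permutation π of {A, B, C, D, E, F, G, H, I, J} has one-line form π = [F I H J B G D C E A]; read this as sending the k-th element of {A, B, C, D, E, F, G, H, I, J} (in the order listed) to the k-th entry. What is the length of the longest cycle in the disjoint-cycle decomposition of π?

Decomposing into disjoint cycles gives (A, F, G, D, J)(B, I, E)(C, H); the longest has length 5.

5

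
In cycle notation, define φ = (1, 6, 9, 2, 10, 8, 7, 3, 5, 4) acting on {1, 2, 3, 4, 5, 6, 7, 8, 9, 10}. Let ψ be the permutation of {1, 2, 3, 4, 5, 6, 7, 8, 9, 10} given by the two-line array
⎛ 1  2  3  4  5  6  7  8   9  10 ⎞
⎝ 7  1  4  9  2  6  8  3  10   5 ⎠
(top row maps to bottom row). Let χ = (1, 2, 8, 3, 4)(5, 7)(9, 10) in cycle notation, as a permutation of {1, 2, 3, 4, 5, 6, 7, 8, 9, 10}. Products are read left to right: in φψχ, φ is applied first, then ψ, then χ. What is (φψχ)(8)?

3

Apply the permutations in order: φ(8) = 7, then ψ(7) = 8, then χ(8) = 3. So (φψχ)(8) = 3.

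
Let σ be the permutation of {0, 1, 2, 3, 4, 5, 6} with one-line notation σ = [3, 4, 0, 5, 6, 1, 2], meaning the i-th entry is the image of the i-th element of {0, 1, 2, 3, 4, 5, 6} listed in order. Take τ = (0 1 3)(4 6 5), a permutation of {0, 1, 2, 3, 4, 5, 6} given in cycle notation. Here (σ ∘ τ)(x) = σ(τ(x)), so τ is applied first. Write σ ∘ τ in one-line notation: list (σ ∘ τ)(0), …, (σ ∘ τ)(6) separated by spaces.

4 5 0 3 2 6 1

For each element, apply τ then σ: 0 → 1 → 4; 1 → 3 → 5; 2 → 2 → 0; 3 → 0 → 3; 4 → 6 → 2; 5 → 4 → 6; 6 → 5 → 1.
So σ ∘ τ in one-line form is 4 5 0 3 2 6 1.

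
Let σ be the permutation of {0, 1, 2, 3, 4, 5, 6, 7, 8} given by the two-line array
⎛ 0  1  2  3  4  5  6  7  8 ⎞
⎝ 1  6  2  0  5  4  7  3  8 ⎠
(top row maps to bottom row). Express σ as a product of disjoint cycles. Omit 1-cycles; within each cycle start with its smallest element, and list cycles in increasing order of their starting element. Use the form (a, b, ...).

(0, 1, 6, 7, 3)(4, 5)

Iterating σ from 0 gives 0 → 1 → 6 → 7 → 3 → 0; that is the 5-cycle (0, 1, 6, 7, 3).
Repeating from the next unused element and collecting all non-trivial cycles gives (0, 1, 6, 7, 3)(4, 5).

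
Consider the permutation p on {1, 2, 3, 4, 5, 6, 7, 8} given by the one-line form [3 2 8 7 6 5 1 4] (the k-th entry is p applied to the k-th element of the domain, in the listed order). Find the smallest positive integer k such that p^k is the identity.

10

The disjoint-cycle form of p has cycle lengths 5, 2, 1.
The order is lcm(5, 2) = 10.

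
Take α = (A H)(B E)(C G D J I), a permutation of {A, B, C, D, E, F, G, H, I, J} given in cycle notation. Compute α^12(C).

D

C lies in the 5-cycle (C G D J I).
On a 5-cycle, α^5 is the identity, so α^12 = α^2 there (12 ≡ 2 mod 5).
Stepping 2 places around the cycle: C → G → D.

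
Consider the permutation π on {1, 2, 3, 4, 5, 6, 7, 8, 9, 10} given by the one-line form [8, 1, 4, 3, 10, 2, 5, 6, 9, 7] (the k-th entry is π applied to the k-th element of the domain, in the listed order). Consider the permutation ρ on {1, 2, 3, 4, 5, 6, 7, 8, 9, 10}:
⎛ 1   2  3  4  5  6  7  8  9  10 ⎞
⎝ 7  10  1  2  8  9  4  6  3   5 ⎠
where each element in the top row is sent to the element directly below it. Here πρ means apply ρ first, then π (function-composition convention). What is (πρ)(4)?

ρ(4) = 2, then π(2) = 1; composing gives (πρ)(4) = 1.

1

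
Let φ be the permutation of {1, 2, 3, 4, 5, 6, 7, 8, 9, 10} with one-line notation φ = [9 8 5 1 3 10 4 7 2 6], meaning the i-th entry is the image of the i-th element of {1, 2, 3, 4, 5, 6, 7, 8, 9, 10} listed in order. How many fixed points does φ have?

0

No element satisfies φ(x) = x, so there are 0 fixed points.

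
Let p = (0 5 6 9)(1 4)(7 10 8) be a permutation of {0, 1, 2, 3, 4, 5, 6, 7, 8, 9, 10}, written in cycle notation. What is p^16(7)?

7 lies in the 3-cycle (7 10 8).
Since the cycle has length 3, p^16 acts on it the same as p^1 (16 mod 3 = 1).
Stepping 1 place around the cycle: 7 → 10.

10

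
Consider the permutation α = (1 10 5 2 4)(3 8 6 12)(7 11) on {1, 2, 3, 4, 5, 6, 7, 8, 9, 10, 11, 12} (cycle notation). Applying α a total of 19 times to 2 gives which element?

5

2 lies in the 5-cycle (1 10 5 2 4).
Since the cycle has length 5, α^19 acts on it the same as α^4 (19 mod 5 = 4).
Stepping 4 places around the cycle: 2 → 4 → 1 → 10 → 5.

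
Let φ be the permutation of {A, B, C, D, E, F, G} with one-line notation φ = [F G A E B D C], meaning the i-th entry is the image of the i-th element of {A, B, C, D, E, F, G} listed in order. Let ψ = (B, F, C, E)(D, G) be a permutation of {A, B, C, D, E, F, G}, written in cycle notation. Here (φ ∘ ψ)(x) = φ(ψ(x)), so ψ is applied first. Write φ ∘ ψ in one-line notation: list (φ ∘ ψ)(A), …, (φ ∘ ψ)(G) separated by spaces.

(φ ∘ ψ)(x) = φ(ψ(x)). Computing each image: φ(ψ(A)) = φ(A) = F, φ(ψ(B)) = φ(F) = D, φ(ψ(C)) = φ(E) = B, φ(ψ(D)) = φ(G) = C, φ(ψ(E)) = φ(B) = G, φ(ψ(F)) = φ(C) = A, φ(ψ(G)) = φ(D) = E.
Hence φ ∘ ψ = [F D B C G A E].

F D B C G A E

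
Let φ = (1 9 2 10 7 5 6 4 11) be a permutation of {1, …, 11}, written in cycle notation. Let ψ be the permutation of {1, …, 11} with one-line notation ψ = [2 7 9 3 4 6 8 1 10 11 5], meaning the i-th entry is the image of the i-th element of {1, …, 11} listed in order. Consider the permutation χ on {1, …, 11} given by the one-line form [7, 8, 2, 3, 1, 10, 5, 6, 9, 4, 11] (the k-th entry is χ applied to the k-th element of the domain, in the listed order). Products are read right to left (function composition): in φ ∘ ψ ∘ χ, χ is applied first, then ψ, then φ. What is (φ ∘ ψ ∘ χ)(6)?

1

(φ ∘ ψ ∘ χ)(6) = φ(ψ(χ(6))). χ(6) = 10, then ψ(10) = 11, then φ(11) = 1, so the result is 1.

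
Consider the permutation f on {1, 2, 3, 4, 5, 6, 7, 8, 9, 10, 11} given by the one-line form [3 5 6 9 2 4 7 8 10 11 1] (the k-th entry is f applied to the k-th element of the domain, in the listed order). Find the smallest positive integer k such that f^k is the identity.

14

The disjoint-cycle form of f has cycle lengths 7, 2, 1, 1.
Since disjoint cycles commute, ord(f) = lcm(7, 2) = 14.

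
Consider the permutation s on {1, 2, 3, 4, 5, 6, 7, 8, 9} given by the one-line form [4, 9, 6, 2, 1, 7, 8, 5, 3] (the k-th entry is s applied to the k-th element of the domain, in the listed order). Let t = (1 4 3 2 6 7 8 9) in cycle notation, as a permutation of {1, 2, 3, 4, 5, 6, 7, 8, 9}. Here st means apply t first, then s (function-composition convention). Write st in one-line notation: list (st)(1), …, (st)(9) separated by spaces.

(st)(x) = s(t(x)). Computing each image: s(t(1)) = s(4) = 2, s(t(2)) = s(6) = 7, s(t(3)) = s(2) = 9, s(t(4)) = s(3) = 6, s(t(5)) = s(5) = 1, s(t(6)) = s(7) = 8, s(t(7)) = s(8) = 5, s(t(8)) = s(9) = 3, s(t(9)) = s(1) = 4.
Hence st = [2 7 9 6 1 8 5 3 4].

2 7 9 6 1 8 5 3 4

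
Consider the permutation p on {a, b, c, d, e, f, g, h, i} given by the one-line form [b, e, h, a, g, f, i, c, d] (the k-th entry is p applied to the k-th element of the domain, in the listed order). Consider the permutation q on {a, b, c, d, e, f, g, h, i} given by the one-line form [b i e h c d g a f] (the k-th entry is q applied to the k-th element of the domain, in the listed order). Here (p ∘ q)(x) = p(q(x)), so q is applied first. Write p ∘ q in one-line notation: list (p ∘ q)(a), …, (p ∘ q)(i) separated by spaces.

(p ∘ q)(x) = p(q(x)). Computing each image: p(q(a)) = p(b) = e, p(q(b)) = p(i) = d, p(q(c)) = p(e) = g, p(q(d)) = p(h) = c, p(q(e)) = p(c) = h, p(q(f)) = p(d) = a, p(q(g)) = p(g) = i, p(q(h)) = p(a) = b, p(q(i)) = p(f) = f.
Hence p ∘ q = [e d g c h a i b f].

e d g c h a i b f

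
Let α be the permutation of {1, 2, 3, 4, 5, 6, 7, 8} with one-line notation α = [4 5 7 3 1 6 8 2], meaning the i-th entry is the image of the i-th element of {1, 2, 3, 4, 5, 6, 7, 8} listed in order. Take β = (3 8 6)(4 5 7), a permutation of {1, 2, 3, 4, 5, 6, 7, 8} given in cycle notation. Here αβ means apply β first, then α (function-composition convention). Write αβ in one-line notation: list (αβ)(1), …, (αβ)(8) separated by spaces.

For each element, apply β then α: 1 → 1 → 4; 2 → 2 → 5; 3 → 8 → 2; 4 → 5 → 1; 5 → 7 → 8; 6 → 3 → 7; 7 → 4 → 3; 8 → 6 → 6.
Collecting the images, αβ = [4 5 2 1 8 7 3 6].

4 5 2 1 8 7 3 6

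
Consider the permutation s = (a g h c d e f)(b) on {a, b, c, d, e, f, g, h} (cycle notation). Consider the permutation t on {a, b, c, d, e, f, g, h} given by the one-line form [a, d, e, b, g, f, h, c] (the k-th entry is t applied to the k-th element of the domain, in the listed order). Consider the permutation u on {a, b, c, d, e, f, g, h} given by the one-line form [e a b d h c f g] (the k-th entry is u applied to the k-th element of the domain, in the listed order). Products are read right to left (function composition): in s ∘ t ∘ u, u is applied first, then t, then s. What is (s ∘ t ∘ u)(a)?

Apply the permutations in order: u(a) = e, then t(e) = g, then s(g) = h. So (s ∘ t ∘ u)(a) = h.

h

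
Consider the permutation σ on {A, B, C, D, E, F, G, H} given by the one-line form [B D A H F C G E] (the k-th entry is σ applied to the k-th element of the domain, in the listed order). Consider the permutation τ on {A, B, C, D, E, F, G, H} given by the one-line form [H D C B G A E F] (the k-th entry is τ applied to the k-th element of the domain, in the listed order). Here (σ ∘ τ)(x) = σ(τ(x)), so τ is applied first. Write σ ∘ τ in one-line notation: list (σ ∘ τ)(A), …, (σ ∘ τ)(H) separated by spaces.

E H A D G B F C

(σ ∘ τ)(x) = σ(τ(x)). Computing each image: σ(τ(A)) = σ(H) = E, σ(τ(B)) = σ(D) = H, σ(τ(C)) = σ(C) = A, σ(τ(D)) = σ(B) = D, σ(τ(E)) = σ(G) = G, σ(τ(F)) = σ(A) = B, σ(τ(G)) = σ(E) = F, σ(τ(H)) = σ(F) = C.
Hence σ ∘ τ = [E H A D G B F C].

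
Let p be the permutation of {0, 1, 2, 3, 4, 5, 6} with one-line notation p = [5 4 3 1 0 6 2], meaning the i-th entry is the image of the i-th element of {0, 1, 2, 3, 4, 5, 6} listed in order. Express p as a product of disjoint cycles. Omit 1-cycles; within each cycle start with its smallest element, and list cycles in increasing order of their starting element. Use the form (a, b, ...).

Start at 0 and follow images: 0 → 5 → 6 → 2 → 3 → 1 → 4 → 0, giving the cycle (0, 5, 6, 2, 3, 1, 4).
Repeating from the next unused element and collecting all non-trivial cycles gives (0, 5, 6, 2, 3, 1, 4).

(0, 5, 6, 2, 3, 1, 4)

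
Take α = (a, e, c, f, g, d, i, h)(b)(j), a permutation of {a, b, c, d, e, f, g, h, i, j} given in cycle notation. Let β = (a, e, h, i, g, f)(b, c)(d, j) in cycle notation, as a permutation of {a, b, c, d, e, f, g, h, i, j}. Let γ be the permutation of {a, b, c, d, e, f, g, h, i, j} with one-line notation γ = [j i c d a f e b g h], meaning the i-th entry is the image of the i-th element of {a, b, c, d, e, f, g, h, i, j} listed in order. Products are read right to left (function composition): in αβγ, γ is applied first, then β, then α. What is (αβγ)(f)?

e

Chase f: γ(f) = f; β(f) = a; α(a) = e. Hence (αβγ)(f) = e.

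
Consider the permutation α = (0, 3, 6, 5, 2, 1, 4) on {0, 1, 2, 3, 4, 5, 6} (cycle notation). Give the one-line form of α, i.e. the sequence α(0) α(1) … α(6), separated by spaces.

3 4 1 6 0 2 5

Reading each image from the cycles: 0→3, 1→4, 2→1, 3→6, 4→0, 5→2, 6→5.
Listing these in domain order gives 3 4 1 6 0 2 5.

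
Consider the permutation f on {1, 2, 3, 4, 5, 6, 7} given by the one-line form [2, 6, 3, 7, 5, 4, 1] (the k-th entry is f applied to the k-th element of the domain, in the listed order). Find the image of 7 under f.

7 is element number 7 of the domain, and entry number 7 of the one-line form is 1, so f(7) = 1.

1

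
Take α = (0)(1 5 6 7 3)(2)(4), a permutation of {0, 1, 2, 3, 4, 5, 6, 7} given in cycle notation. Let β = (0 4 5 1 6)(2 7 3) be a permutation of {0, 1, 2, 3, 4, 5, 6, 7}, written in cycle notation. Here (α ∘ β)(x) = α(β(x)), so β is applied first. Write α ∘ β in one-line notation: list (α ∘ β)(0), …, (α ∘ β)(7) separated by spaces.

(α ∘ β)(x) = α(β(x)). Computing each image: α(β(0)) = α(4) = 4, α(β(1)) = α(6) = 7, α(β(2)) = α(7) = 3, α(β(3)) = α(2) = 2, α(β(4)) = α(5) = 6, α(β(5)) = α(1) = 5, α(β(6)) = α(0) = 0, α(β(7)) = α(3) = 1.
Hence α ∘ β = [4 7 3 2 6 5 0 1].

4 7 3 2 6 5 0 1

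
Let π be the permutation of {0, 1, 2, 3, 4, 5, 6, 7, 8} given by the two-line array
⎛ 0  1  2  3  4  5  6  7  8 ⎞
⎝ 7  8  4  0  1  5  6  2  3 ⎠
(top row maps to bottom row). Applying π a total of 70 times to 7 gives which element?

Tracing 7 → 2 → … returns to 7 after 7 steps, so 7 lies in a 7-cycle (0 7 2 4 1 8 3).
Since the cycle has length 7, π^70 acts on it the same as π^0 (70 mod 7 = 0).
So π^70(7) = 7.

7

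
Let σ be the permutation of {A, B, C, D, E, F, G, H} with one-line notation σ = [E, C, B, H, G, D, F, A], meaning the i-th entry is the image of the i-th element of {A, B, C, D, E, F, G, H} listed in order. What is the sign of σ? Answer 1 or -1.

1

In disjoint-cycle form the cycle lengths are 6, 2.
A cycle of length ℓ contributes ℓ−1 transpositions, so σ is a product of 5 + 1 = 6 transpositions — even.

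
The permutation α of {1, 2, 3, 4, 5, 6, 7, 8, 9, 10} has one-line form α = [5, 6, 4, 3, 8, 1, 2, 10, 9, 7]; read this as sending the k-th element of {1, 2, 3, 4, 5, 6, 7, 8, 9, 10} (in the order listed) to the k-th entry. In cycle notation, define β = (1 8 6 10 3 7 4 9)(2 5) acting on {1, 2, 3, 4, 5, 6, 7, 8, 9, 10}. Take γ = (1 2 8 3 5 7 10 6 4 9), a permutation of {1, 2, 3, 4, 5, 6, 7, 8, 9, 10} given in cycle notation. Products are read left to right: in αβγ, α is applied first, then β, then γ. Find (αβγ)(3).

1

Apply the permutations in order: α(3) = 4, then β(4) = 9, then γ(9) = 1. So (αβγ)(3) = 1.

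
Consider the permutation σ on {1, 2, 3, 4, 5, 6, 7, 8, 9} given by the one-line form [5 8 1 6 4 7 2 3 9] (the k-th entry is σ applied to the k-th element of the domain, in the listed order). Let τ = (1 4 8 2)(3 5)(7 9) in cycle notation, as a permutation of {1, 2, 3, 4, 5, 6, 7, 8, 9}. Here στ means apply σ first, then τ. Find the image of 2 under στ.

σ(2) = 8, then τ(8) = 2; composing gives (στ)(2) = 2.

2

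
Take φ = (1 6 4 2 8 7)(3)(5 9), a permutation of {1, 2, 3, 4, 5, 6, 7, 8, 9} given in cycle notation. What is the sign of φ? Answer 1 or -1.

The cycle lengths are 6, 2, 1.
A cycle of length ℓ contributes ℓ−1 transpositions, so φ is a product of 5 + 1 = 6 transpositions — even.

1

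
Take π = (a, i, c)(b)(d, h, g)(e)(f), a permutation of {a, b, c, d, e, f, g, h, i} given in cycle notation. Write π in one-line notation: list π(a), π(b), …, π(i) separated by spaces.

Each element maps to the next entry in its cycle (wrapping to the front): a→i, b→b, c→a, d→h, e→e, f→f, g→d, h→g, i→c.
So the one-line form is i b a h e f d g c.

i b a h e f d g c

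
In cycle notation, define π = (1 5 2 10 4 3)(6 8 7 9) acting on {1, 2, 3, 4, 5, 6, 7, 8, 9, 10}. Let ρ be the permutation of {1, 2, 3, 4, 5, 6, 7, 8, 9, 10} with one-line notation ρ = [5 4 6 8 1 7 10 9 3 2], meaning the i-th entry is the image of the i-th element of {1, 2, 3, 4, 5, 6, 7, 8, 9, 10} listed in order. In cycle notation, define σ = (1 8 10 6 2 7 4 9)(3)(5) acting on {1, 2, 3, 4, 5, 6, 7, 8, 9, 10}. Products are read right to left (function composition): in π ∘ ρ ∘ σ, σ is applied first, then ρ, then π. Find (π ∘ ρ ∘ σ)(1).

Apply the permutations in order: σ(1) = 8, then ρ(8) = 9, then π(9) = 6. So (π ∘ ρ ∘ σ)(1) = 6.

6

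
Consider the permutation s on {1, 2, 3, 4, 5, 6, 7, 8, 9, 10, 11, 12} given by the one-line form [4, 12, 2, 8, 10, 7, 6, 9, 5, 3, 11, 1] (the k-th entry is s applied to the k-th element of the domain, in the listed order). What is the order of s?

Decomposing into disjoint cycles gives cycle lengths 9, 2, 1.
The order of s is the least common multiple of its cycle lengths: lcm(9, 2) = 18.

18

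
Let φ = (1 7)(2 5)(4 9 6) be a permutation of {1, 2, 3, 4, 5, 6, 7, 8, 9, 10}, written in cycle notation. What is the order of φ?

6

The cycle type of φ is (3, 2, 2, 1, 1, 1).
The order of φ is the least common multiple of its cycle lengths: lcm(3, 2, 2) = 6.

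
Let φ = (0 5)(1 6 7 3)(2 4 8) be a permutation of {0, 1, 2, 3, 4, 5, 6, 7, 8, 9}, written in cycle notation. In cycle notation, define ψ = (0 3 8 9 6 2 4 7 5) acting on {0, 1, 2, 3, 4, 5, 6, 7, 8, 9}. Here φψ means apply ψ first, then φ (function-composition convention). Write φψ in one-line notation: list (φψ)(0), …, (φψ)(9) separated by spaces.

(φψ)(x) = φ(ψ(x)). Computing each image: φ(ψ(0)) = φ(3) = 1, φ(ψ(1)) = φ(1) = 6, φ(ψ(2)) = φ(4) = 8, φ(ψ(3)) = φ(8) = 2, φ(ψ(4)) = φ(7) = 3, φ(ψ(5)) = φ(0) = 5, φ(ψ(6)) = φ(2) = 4, φ(ψ(7)) = φ(5) = 0, φ(ψ(8)) = φ(9) = 9, φ(ψ(9)) = φ(6) = 7.
Hence φψ = [1 6 8 2 3 5 4 0 9 7].

1 6 8 2 3 5 4 0 9 7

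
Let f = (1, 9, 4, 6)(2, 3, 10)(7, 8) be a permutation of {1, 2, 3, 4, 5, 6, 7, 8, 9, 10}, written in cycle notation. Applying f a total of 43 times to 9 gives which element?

9 lies in the 4-cycle (1, 9, 4, 6).
Powers repeat with period 4 on this cycle, and 43 mod 4 = 3, so f^43(9) = f^3(9).
Advancing 3 steps from 9: 9 → 4 → 6 → 1.

1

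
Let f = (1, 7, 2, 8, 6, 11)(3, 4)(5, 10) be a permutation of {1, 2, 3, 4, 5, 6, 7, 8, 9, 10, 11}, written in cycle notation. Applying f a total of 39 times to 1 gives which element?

1 lies in the 6-cycle (1, 7, 2, 8, 6, 11).
Powers repeat with period 6 on this cycle, and 39 mod 6 = 3, so f^39(1) = f^3(1).
Advancing 3 steps from 1: 1 → 7 → 2 → 8.

8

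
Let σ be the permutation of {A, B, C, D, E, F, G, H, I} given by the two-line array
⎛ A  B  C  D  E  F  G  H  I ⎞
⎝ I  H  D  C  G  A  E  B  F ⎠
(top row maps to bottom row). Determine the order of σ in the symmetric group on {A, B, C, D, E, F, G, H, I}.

6

Decomposing into disjoint cycles gives cycle lengths 3, 2, 2, 2.
The order of σ is the least common multiple of its cycle lengths: lcm(3, 2, 2, 2) = 6.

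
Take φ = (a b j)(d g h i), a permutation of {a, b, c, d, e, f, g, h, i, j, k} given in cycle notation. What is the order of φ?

The disjoint cycles have lengths 4, 3, 1, 1, 1, 1.
The order is lcm(4, 3) = 12.

12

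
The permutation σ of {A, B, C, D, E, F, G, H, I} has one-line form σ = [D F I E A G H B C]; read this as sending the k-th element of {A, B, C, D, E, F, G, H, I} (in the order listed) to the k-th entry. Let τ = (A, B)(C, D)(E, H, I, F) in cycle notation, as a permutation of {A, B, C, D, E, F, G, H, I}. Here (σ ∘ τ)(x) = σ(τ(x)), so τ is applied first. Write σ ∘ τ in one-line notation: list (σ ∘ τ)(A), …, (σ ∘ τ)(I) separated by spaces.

F D E I B A H C G

For each element, apply τ then σ: A → B → F; B → A → D; C → D → E; D → C → I; E → H → B; F → E → A; G → G → H; H → I → C; I → F → G.
Collecting the images, σ ∘ τ = [F D E I B A H C G].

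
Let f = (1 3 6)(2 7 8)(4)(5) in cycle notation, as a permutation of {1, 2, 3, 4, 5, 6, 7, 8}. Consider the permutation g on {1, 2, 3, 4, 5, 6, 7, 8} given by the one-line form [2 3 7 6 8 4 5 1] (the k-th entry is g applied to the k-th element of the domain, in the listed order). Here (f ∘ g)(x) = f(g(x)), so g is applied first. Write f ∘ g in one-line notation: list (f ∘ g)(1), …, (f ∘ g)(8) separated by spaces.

(f ∘ g)(x) = f(g(x)). Computing each image: f(g(1)) = f(2) = 7, f(g(2)) = f(3) = 6, f(g(3)) = f(7) = 8, f(g(4)) = f(6) = 1, f(g(5)) = f(8) = 2, f(g(6)) = f(4) = 4, f(g(7)) = f(5) = 5, f(g(8)) = f(1) = 3.
Hence f ∘ g = [7 6 8 1 2 4 5 3].

7 6 8 1 2 4 5 3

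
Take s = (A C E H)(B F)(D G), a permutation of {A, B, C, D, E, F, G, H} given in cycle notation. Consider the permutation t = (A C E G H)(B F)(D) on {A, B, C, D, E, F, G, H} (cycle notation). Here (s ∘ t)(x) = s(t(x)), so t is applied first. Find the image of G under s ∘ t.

A

(s ∘ t)(G) = s(t(G)). t(G) = H, then s(H) = A. So (s ∘ t)(G) = A.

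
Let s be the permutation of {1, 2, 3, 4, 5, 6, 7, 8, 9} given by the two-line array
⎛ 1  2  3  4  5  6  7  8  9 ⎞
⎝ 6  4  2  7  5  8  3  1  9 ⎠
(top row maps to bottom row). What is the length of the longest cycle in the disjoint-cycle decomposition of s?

4

Decomposing into disjoint cycles gives (1 6 8)(2 4 7 3); the longest has length 4.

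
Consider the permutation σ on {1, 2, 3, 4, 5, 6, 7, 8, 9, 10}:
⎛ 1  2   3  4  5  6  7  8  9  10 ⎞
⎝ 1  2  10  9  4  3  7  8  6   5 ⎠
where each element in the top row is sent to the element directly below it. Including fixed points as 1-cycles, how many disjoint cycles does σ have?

5

The cycle decomposition is (1)(2)(3, 10, 5, 4, 9, 6)(7)(8), which has 5 cycles (counting 1-cycles).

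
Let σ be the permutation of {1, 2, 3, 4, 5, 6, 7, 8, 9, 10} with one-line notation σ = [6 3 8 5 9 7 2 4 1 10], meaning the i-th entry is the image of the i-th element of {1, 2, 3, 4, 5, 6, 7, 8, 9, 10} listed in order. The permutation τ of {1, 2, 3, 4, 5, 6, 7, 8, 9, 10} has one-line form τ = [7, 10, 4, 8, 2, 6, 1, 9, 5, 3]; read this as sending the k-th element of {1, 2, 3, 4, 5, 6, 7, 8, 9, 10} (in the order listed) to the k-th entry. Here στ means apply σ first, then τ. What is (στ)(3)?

9

First apply σ: σ(3) = 8, then τ(8) = 9. Thus (στ)(3) = 9.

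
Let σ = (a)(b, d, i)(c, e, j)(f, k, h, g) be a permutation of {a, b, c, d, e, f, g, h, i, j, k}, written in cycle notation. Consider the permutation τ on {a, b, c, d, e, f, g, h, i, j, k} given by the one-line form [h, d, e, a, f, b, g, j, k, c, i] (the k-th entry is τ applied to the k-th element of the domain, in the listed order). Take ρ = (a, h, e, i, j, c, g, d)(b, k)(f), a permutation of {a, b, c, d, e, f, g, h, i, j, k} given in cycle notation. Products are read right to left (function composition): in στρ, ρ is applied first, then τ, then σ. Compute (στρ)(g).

a

Chase g: ρ(g) = d; τ(d) = a; σ(a) = a. Hence (στρ)(g) = a.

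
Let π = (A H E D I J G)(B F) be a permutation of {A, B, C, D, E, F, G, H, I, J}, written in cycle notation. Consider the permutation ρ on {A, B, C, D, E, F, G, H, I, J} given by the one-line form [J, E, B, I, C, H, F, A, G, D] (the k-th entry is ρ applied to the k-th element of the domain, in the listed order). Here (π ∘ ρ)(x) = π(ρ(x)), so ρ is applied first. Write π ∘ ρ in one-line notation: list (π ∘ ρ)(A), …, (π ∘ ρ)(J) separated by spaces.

Chase each element through ρ then π: A → J → G; B → E → D; C → B → F; D → I → J; E → C → C; F → H → E; G → F → B; H → A → H; I → G → A; J → D → I.
Collecting the images, π ∘ ρ = [G D F J C E B H A I].

G D F J C E B H A I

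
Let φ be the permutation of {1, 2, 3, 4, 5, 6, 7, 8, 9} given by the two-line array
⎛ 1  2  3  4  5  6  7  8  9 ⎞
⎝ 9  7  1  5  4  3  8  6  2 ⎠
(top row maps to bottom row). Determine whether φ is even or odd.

odd

In disjoint-cycle form the cycle lengths are 7, 2.
A cycle of length ℓ contributes ℓ−1 transpositions, so φ is a product of 6 + 1 = 7 transpositions — odd.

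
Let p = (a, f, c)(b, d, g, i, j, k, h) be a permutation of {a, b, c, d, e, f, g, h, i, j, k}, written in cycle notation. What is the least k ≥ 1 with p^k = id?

The disjoint cycles have lengths 7, 3, 1.
Since disjoint cycles commute, ord(p) = lcm(7, 3) = 21.

21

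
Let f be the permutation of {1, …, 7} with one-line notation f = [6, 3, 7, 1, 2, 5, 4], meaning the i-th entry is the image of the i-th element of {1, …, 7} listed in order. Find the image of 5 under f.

5 is element number 5 of the domain, and entry number 5 of the one-line form is 2, so f(5) = 2.

2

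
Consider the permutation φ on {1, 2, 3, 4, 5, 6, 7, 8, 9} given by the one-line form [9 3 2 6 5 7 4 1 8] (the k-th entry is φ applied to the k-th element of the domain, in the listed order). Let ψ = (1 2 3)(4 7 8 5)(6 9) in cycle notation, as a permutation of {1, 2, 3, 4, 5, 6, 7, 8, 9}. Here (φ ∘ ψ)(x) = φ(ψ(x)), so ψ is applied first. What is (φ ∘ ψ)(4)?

(φ ∘ ψ)(4) = φ(ψ(4)). ψ(4) = 7, then φ(7) = 4. So (φ ∘ ψ)(4) = 4.

4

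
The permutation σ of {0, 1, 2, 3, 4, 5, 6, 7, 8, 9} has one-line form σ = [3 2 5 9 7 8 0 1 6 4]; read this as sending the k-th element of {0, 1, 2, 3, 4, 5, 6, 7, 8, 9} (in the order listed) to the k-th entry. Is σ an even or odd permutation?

In disjoint-cycle form the cycle lengths are 10.
A cycle of length ℓ contributes ℓ−1 transpositions, so σ is a product of 9 transpositions — odd.

odd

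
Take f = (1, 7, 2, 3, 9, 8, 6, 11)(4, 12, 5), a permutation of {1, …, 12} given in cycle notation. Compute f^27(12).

12

12 lies in the 3-cycle (4, 12, 5).
Since the cycle has length 3, f^27 acts on it the same as f^0 (27 mod 3 = 0).
So f^27(12) = 12.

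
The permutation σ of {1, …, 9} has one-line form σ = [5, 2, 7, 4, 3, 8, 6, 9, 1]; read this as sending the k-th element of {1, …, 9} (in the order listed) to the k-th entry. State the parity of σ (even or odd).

In disjoint-cycle form the cycle lengths are 7, 1, 1.
A cycle is odd iff its length is even; σ has 0 even-length cycles, so sgn(σ) = (−1)^0 and σ is even.

even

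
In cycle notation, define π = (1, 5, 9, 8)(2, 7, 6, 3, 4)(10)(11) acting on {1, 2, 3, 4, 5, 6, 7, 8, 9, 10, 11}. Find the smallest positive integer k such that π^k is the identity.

The disjoint cycles have lengths 5, 4, 1, 1.
Since disjoint cycles commute, ord(π) = lcm(5, 4) = 20.

20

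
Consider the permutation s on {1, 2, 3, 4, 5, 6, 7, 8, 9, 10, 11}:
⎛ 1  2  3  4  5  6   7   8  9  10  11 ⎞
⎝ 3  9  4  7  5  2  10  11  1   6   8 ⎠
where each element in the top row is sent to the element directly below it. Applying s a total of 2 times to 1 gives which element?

4

Tracing 1 → 3 → … returns to 1 after 8 steps, so 1 lies in an 8-cycle (1, 3, 4, 7, 10, 6, 2, 9).
Advancing 2 steps from 1: 1 → 3 → 4.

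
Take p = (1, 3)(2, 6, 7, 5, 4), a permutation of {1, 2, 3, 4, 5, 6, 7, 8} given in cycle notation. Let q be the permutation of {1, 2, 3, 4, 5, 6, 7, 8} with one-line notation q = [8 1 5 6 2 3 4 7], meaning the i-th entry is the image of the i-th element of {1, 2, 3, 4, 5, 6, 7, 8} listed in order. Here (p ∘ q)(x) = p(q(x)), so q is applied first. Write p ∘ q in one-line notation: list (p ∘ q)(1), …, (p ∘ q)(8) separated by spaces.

8 3 4 7 6 1 2 5

(p ∘ q)(x) = p(q(x)). Computing each image: p(q(1)) = p(8) = 8, p(q(2)) = p(1) = 3, p(q(3)) = p(5) = 4, p(q(4)) = p(6) = 7, p(q(5)) = p(2) = 6, p(q(6)) = p(3) = 1, p(q(7)) = p(4) = 2, p(q(8)) = p(7) = 5.
Hence p ∘ q = [8 3 4 7 6 1 2 5].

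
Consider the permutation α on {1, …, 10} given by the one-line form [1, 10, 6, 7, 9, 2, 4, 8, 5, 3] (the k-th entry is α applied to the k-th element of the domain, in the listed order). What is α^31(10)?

2

Tracing 10 → 3 → … returns to 10 after 4 steps, so 10 lies in a 4-cycle (2, 10, 3, 6).
Since the cycle has length 4, α^31 acts on it the same as α^3 (31 mod 4 = 3).
Advancing 3 steps from 10: 10 → 3 → 6 → 2.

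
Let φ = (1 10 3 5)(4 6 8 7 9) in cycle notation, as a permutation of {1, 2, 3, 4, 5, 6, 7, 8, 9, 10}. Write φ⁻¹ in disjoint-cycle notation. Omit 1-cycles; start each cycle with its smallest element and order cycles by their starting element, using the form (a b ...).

(1 5 3 10)(4 9 7 8 6)

Inverting a permutation written in cycle notation just reverses the order within every cycle.
Reversing each cycle of φ and rotating so the smallest element leads gives (1 5 3 10)(4 9 7 8 6).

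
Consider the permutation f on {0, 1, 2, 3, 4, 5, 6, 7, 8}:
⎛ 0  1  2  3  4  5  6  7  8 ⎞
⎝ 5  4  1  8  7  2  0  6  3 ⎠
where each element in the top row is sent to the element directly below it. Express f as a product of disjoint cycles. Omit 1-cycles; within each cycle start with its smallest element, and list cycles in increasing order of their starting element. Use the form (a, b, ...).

Start at 0 and follow images: 0 → 5 → 2 → 1 → 4 → 7 → 6 → 0, giving the cycle (0, 5, 2, 1, 4, 7, 6).
Continuing from each remaining unvisited element yields (0, 5, 2, 1, 4, 7, 6)(3, 8).

(0, 5, 2, 1, 4, 7, 6)(3, 8)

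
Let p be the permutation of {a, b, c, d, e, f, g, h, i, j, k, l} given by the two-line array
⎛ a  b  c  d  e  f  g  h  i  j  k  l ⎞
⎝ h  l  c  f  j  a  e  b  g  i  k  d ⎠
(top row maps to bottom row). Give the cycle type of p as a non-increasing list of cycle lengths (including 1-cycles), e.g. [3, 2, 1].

[6, 4, 1, 1]

The disjoint cycles are (a, h, b, l, d, f)(c)(e, j, i, g)(k), with lengths 6, 4, 1, 1 in non-increasing order.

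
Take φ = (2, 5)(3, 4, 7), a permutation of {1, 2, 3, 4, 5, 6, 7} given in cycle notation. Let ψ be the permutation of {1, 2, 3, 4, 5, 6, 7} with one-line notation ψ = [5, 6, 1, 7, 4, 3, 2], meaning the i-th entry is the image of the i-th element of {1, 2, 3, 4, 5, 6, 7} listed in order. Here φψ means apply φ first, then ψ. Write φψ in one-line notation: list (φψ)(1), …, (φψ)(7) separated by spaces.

(φψ)(x) = ψ(φ(x)). Computing each image: ψ(φ(1)) = ψ(1) = 5, ψ(φ(2)) = ψ(5) = 4, ψ(φ(3)) = ψ(4) = 7, ψ(φ(4)) = ψ(7) = 2, ψ(φ(5)) = ψ(2) = 6, ψ(φ(6)) = ψ(6) = 3, ψ(φ(7)) = ψ(3) = 1.
Hence φψ = [5 4 7 2 6 3 1].

5 4 7 2 6 3 1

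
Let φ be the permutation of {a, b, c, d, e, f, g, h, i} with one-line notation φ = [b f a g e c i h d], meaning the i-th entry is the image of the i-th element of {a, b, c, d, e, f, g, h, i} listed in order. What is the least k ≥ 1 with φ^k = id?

12

Decomposing into disjoint cycles gives cycle lengths 4, 3, 1, 1.
The order is lcm(4, 3) = 12.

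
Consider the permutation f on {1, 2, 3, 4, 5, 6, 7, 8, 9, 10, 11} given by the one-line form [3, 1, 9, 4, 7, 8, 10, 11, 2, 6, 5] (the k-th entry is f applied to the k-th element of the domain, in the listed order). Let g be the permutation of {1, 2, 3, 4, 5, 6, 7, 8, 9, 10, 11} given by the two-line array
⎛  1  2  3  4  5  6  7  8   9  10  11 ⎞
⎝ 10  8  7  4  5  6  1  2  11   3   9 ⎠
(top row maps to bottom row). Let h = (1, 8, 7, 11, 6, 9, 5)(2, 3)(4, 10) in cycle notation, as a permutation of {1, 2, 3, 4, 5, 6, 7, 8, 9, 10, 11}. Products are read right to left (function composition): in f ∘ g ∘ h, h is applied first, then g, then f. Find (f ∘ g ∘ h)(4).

Apply the permutations in order: h(4) = 10, then g(10) = 3, then f(3) = 9. So (f ∘ g ∘ h)(4) = 9.

9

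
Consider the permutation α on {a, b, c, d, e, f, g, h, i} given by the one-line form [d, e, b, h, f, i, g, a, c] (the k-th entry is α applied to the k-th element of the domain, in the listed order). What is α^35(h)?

Tracing h → a → … returns to h after 3 steps, so h lies in a 3-cycle (a, d, h).
Since the cycle has length 3, α^35 acts on it the same as α^2 (35 mod 3 = 2).
Stepping 2 places around the cycle: h → a → d.

d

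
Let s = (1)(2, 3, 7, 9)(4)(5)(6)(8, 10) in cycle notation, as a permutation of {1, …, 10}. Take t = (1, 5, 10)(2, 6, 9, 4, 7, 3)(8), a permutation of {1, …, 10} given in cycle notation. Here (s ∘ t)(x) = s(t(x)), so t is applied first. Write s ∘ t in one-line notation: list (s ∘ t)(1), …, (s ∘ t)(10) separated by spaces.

(s ∘ t)(x) = s(t(x)). Computing each image: s(t(1)) = s(5) = 5, s(t(2)) = s(6) = 6, s(t(3)) = s(2) = 3, s(t(4)) = s(7) = 9, s(t(5)) = s(10) = 8, s(t(6)) = s(9) = 2, s(t(7)) = s(3) = 7, s(t(8)) = s(8) = 10, s(t(9)) = s(4) = 4, s(t(10)) = s(1) = 1.
Hence s ∘ t = [5 6 3 9 8 2 7 10 4 1].

5 6 3 9 8 2 7 10 4 1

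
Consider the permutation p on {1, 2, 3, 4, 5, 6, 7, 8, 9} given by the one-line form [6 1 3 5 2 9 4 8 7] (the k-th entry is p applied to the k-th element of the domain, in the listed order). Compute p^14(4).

4

Tracing 4 → 5 → … returns to 4 after 7 steps, so 4 lies in a 7-cycle (1, 6, 9, 7, 4, 5, 2).
Powers repeat with period 7 on this cycle, and 14 mod 7 = 0, so p^14(4) = p^0(4).
So p^14(4) = 4.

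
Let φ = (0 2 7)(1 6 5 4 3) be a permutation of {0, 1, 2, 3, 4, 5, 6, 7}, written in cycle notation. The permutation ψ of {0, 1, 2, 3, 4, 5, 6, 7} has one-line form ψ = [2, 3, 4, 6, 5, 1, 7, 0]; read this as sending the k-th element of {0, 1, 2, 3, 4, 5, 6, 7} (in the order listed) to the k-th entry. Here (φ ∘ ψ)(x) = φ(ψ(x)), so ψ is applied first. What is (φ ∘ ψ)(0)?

First apply ψ: ψ(0) = 2, then φ(2) = 7. Thus (φ ∘ ψ)(0) = 7.

7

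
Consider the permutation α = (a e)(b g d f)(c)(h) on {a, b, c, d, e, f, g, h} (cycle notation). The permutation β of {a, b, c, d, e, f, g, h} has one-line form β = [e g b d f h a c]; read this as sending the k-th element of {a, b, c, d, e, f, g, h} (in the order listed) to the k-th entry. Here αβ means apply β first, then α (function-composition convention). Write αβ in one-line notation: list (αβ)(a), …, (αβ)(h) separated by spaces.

a d g f b h e c

(αβ)(x) = α(β(x)). Computing each image: α(β(a)) = α(e) = a, α(β(b)) = α(g) = d, α(β(c)) = α(b) = g, α(β(d)) = α(d) = f, α(β(e)) = α(f) = b, α(β(f)) = α(h) = h, α(β(g)) = α(a) = e, α(β(h)) = α(c) = c.
Hence αβ = [a d g f b h e c].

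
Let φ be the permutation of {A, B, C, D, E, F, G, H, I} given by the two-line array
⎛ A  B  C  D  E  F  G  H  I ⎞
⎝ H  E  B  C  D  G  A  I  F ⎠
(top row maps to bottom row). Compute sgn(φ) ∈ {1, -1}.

In disjoint-cycle form the cycle lengths are 5, 4.
A cycle is odd iff its length is even; φ has 1 even-length cycle, so sgn(φ) = (−1)^1 and φ is odd.

-1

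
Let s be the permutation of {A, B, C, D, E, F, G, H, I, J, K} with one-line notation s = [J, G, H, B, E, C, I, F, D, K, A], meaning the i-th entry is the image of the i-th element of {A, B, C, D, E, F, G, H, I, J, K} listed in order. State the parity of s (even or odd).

odd

In disjoint-cycle form the cycle lengths are 4, 3, 3, 1.
A cycle is odd iff its length is even; s has 1 even-length cycle, so sgn(s) = (−1)^1 and s is odd.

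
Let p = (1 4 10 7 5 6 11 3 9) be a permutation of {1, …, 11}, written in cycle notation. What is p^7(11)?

11 lies in the 9-cycle (1 4 10 7 5 6 11 3 9).
Advancing 7 steps from 11: 11 → 3 → 9 → 1 → 4 → 10 → 7 → 5.

5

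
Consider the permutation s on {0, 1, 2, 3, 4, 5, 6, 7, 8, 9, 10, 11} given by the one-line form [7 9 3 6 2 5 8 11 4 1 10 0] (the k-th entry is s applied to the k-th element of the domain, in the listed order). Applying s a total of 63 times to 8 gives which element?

Tracing 8 → 4 → … returns to 8 after 5 steps, so 8 lies in a 5-cycle (2, 3, 6, 8, 4).
On a 5-cycle, s^5 is the identity, so s^63 = s^3 there (63 ≡ 3 mod 5).
Stepping 3 places around the cycle: 8 → 4 → 2 → 3.

3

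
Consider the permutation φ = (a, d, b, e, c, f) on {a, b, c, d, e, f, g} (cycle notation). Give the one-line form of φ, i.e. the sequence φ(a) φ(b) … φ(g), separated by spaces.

Each element maps to the next entry in its cycle (wrapping to the front): a↦d, b↦e, c↦f, d↦b, e↦c, f↦a, g↦g.
Listing these in domain order gives d e f b c a g.

d e f b c a g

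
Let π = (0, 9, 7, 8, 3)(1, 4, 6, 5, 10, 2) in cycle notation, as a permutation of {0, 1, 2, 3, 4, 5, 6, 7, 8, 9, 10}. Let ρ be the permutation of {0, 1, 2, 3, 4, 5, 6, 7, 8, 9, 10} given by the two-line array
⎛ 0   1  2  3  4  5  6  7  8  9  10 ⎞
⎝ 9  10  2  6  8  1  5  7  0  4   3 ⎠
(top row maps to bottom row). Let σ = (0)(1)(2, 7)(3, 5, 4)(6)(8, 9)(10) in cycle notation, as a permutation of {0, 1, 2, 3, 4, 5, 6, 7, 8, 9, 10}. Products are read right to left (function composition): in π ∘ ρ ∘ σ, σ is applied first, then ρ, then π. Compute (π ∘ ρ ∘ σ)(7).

1

Chase 7: σ(7) = 2; ρ(2) = 2; π(2) = 1. Hence (π ∘ ρ ∘ σ)(7) = 1.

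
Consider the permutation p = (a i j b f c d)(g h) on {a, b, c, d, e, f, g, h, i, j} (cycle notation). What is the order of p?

14

The cycle type of p is (7, 2, 1).
The order of p is the least common multiple of its cycle lengths: lcm(7, 2) = 14.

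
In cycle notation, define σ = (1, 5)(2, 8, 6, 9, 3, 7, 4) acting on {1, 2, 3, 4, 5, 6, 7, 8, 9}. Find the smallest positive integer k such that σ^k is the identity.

The cycle type of σ is (7, 2).
The order is lcm(7, 2) = 14.

14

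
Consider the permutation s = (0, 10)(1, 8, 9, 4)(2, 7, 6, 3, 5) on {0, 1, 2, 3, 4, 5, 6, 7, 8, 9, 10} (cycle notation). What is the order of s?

20

The cycle type of s is (5, 4, 2).
The order of s is the least common multiple of its cycle lengths: lcm(5, 4, 2) = 20.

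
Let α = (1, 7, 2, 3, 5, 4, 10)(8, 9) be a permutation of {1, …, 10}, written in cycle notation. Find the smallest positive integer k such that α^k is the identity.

The cycle type of α is (7, 2, 1).
The order of α is the least common multiple of its cycle lengths: lcm(7, 2) = 14.

14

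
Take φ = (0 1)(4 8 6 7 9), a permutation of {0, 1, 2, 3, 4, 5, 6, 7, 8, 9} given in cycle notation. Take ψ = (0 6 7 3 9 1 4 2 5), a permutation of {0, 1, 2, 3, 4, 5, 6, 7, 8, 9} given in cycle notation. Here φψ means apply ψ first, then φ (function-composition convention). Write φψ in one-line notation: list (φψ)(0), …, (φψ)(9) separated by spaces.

Chase each element through ψ then φ: 0 → 6 → 7; 1 → 4 → 8; 2 → 5 → 5; 3 → 9 → 4; 4 → 2 → 2; 5 → 0 → 1; 6 → 7 → 9; 7 → 3 → 3; 8 → 8 → 6; 9 → 1 → 0.
So φψ in one-line form is 7 8 5 4 2 1 9 3 6 0.

7 8 5 4 2 1 9 3 6 0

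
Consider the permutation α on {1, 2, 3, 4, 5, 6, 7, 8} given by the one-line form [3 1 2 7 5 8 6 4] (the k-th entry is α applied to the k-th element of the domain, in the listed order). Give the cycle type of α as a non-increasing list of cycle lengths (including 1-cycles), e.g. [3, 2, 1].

The disjoint cycles are (1, 3, 2)(4, 7, 6, 8)(5), with lengths 4, 3, 1 in non-increasing order.

[4, 3, 1]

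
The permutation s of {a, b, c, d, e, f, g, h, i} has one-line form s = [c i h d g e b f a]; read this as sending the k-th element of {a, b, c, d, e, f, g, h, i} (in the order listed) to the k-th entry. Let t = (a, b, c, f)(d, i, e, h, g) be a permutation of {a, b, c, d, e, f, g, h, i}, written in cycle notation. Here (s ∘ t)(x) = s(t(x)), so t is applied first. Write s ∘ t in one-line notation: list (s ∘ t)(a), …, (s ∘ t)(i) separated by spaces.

i h e a f c d b g

Chase each element through t then s: a → b → i; b → c → h; c → f → e; d → i → a; e → h → f; f → a → c; g → d → d; h → g → b; i → e → g.
So s ∘ t in one-line form is i h e a f c d b g.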